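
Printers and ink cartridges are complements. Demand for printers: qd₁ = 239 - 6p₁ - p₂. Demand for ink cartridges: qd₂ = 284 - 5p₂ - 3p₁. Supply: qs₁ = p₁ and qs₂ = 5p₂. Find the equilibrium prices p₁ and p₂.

Market 1: 239 - 6p₁ - p₂ = p₁ → 7p₁ + p₂ = 239.
Market 2: 10p₂ + 3p₁ = 284.
Eliminating p₂: 10×(1) − 1×(2) gives 67p₁ = 2106, so p₁ = 2106/67.
Back-substitute into (2): p₂ = (284 − 3×2106/67) / 10 = 1271/67.

p₁ = 2106/67, p₂ = 1271/67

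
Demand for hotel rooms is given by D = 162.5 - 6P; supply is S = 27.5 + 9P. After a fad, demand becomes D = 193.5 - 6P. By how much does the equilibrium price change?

ΔP = 31/15

Original equilibrium: P* = 9, Q* = 108.5.
New equilibrium: 193.5 - 6P = 27.5 + 9P, so 166 = 15P and P' = 166/15; Q' = 193.5 − 6(166/15) = 127.1.
Change in price: 166/15 − 9 = 31/15.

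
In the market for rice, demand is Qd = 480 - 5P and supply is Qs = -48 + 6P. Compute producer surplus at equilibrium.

Producer surplus = 4800

Equilibrium: 480 - 5P = -48 + 6P gives P* = 48, Q* = 240.
Supply starts at P = 8 (where Qs = 0).
PS = ½(48 − 8)(240) = 4800.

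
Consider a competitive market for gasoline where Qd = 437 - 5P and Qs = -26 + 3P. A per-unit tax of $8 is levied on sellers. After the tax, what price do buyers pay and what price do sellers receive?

Pre-tax equilibrium: P* = 57.875, Q* = 147.625.
Tax on sellers shifts supply to Qs = -26 + 3(P − 8) = -50 + 3P.
437 - 5P = -50 + 3P gives buyer price Pb = 60.875; sellers receive Ps = 60.875 − 8 = 52.875.
New quantity: Q = 437 − 5(60.875) = 132.625.

Buyers pay $60.875, sellers receive $52.875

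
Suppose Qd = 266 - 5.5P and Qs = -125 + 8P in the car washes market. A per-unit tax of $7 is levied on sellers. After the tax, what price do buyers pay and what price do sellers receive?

Pre-tax equilibrium: P* = 782/27, Q* = 2881/27.
Tax on sellers shifts supply to Qs = -125 + 8(P − 7) = -181 + 8P.
266 - 5.5P = -181 + 8P gives buyer price Pb = 298/9; sellers receive Ps = 298/9 − 7 = 235/9.
New quantity: Q = 266 − 5.5(298/9) = 755/9.

Buyers pay 298/9, sellers receive 235/9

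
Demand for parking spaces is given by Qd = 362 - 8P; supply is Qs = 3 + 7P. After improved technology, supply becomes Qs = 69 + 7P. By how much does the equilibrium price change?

Original equilibrium: P* = 359/15, Q* = 2558/15.
New equilibrium: 362 - 8P = 69 + 7P, so 293 = 15P and P' = 293/15; Q' = 362 − 8(293/15) = 3086/15.
Change in price: 293/15 − 359/15 = -4.4.

ΔP = -4.4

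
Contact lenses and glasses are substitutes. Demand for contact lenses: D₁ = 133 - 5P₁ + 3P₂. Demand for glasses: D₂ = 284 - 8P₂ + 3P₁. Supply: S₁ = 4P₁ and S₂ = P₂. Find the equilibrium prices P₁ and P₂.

P₁ = 683/24, P₂ = 985/24

Market 1: 133 - 5P₁ + 3P₂ = 4P₁ → 9P₁ - 3P₂ = 133.
Market 2: 9P₂ - 3P₁ = 284.
Eliminating P₂: 9×(1) + 3×(2) gives 72P₁ = 2049, so P₁ = 683/24.
Back-substitute into (2): P₂ = (284 + 3×683/24) / 9 = 985/24.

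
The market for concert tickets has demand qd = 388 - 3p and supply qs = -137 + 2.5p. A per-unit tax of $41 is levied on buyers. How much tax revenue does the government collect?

Pre-tax equilibrium: p* = 1050/11, q* = 1118/11.
Tax on buyers shifts demand to qd = 388 − 3(p + 41) = 265 - 3p.
265 - 3p = -137 + 2.5p gives seller price ps = 804/11; buyers pay pb = 804/11 + 41 = 1255/11.
New quantity: q = 388 − 3(1255/11) = 503/11.
Revenue = 41 × 503/11 = 20623/11.

Tax revenue = 20623/11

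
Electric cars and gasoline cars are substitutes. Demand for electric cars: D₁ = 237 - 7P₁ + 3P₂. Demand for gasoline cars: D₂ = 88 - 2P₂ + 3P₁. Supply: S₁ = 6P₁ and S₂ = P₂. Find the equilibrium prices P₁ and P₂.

P₁ = 32.5, P₂ = 371/6

Market 1: 237 - 7P₁ + 3P₂ = 6P₁ → 13P₁ - 3P₂ = 237.
Market 2: 3P₂ - 3P₁ = 88.
Eliminating P₂: 3×(1) + 3×(2) gives 30P₁ = 975, so P₁ = 32.5.
Back-substitute into (2): P₂ = (88 + 3×32.5) / 3 = 371/6.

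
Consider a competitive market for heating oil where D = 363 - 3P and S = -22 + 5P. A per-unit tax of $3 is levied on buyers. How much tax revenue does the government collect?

Tax revenue = 639

Pre-tax equilibrium: P* = 48.125, Q* = 218.625.
Tax on buyers shifts demand to D = 363 − 3(P + 3) = 354 - 3P.
354 - 3P = -22 + 5P gives seller price Ps = 47; buyers pay Pb = 47 + 3 = 50.
New quantity: Q = 363 − 3(50) = 213.
Revenue = 3 × 213 = 639.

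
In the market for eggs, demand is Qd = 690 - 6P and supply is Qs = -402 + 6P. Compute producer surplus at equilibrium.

Producer surplus = 1728

Equilibrium: 690 - 6P = -402 + 6P gives P* = 91, Q* = 144.
Supply starts at P = 67 (where Qs = 0).
PS = ½(91 − 67)(144) = 1728.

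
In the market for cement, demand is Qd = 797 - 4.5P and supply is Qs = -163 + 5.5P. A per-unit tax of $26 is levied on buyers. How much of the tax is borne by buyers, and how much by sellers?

Pre-tax equilibrium: P* = 96, Q* = 365.
Tax on buyers shifts demand to Qd = 797 − 4.5(P + 26) = 680 - 4.5P.
680 - 4.5P = -163 + 5.5P gives seller price Ps = 84.3; buyers pay Pb = 84.3 + 26 = 110.3.
New quantity: Q = 797 − 4.5(110.3) = 300.65.
Buyer burden = 110.3 − 96 = 14.3; seller burden = 96 − 84.3 = 11.7.

Buyers bear $14.3, sellers bear $11.7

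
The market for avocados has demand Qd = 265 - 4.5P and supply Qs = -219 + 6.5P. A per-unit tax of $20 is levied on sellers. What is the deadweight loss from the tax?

Pre-tax equilibrium: P* = 44, Q* = 67.
Tax on sellers shifts supply to Qs = -219 + 6.5(P − 20) = -349 + 6.5P.
265 - 4.5P = -349 + 6.5P gives buyer price Pb = 614/11; sellers receive Ps = 614/11 − 20 = 394/11.
New quantity: Q = 265 − 4.5(614/11) = 152/11.
DWL = ½ × 20 × (67 − 152/11) = 5850/11.

Deadweight loss = 5850/11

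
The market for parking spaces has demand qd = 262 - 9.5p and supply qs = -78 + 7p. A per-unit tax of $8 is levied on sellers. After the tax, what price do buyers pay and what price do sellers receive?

Pre-tax equilibrium: p* = 680/33, q* = 2186/33.
Tax on sellers shifts supply to qs = -78 + 7(p − 8) = -134 + 7p.
262 - 9.5p = -134 + 7p gives buyer price pb = 24; sellers receive ps = 24 − 8 = 16.
New quantity: q = 262 − 9.5(24) = 34.

Buyers pay $24, sellers receive $16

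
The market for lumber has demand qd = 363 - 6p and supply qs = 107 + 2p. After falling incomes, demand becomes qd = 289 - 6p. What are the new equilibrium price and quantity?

Original equilibrium: p* = 32, q* = 171.
New equilibrium: 289 - 6p = 107 + 2p, so 182 = 8p and p' = 22.75; q' = 289 − 6(22.75) = 152.5.

p' = 22.75, q' = 152.5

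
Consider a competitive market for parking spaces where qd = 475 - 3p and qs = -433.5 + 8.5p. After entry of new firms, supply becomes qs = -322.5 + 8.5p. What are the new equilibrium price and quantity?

Original equilibrium: p* = 79, q* = 238.
New equilibrium: 475 - 3p = -322.5 + 8.5p, so 797.5 = 11.5p and p' = 1595/23; q' = 475 − 3(1595/23) = 6140/23.

p' = 1595/23, q' = 6140/23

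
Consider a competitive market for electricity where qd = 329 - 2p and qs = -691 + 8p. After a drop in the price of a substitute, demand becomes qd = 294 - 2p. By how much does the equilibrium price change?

Δp = -3.5

Original equilibrium: p* = 102, q* = 125.
New equilibrium: 294 - 2p = -691 + 8p, so 985 = 10p and p' = 98.5; q' = 294 − 2(98.5) = 97.
Change in price: 98.5 − 102 = -3.5.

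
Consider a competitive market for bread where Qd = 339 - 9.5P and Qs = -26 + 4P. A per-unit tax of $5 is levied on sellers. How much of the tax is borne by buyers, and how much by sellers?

Buyers bear 40/27, sellers bear 95/27

Pre-tax equilibrium: P* = 730/27, Q* = 2218/27.
Tax on sellers shifts supply to Qs = -26 + 4(P − 5) = -46 + 4P.
339 - 9.5P = -46 + 4P gives buyer price Pb = 770/27; sellers receive Ps = 770/27 − 5 = 635/27.
New quantity: Q = 339 − 9.5(770/27) = 1838/27.
Buyer burden = 770/27 − 730/27 = 40/27; seller burden = 730/27 − 635/27 = 95/27.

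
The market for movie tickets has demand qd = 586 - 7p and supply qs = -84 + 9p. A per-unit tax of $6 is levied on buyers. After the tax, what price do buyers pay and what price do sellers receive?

Buyers pay $45.25, sellers receive $39.25

Pre-tax equilibrium: p* = 41.875, q* = 292.875.
Tax on buyers shifts demand to qd = 586 − 7(p + 6) = 544 - 7p.
544 - 7p = -84 + 9p gives seller price ps = 39.25; buyers pay pb = 39.25 + 6 = 45.25.
New quantity: q = 586 − 7(45.25) = 269.25.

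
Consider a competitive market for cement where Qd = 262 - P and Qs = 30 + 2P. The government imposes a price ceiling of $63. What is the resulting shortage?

Equilibrium price would be P* = 232/3, so the ceiling at 63 binds.
At P = 63: Qd = 262 − 1(63) = 199, Qs = 30 + 2(63) = 156.
Shortage = 199 − 156 = 43.

Shortage = 43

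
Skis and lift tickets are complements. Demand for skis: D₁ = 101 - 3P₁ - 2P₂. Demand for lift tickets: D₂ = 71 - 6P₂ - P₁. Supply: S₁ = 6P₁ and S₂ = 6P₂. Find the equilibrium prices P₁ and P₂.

Market 1: 101 - 3P₁ - 2P₂ = 6P₁ → 9P₁ + 2P₂ = 101.
Market 2: 12P₂ + P₁ = 71.
Eliminating P₂: 12×(1) − 2×(2) gives 106P₁ = 1070, so P₁ = 535/53.
Back-substitute into (2): P₂ = (71 − 1×535/53) / 12 = 269/53.

P₁ = 535/53, P₂ = 269/53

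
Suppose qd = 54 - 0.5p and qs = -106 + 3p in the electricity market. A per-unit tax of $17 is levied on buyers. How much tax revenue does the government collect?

Pre-tax equilibrium: p* = 320/7, q* = 218/7.
Tax on buyers shifts demand to qd = 54 − 0.5(p + 17) = 45.5 - 0.5p.
45.5 - 0.5p = -106 + 3p gives seller price ps = 303/7; buyers pay pb = 303/7 + 17 = 422/7.
New quantity: q = 54 − 0.5(422/7) = 167/7.
Revenue = 17 × 167/7 = 2839/7.

Tax revenue = 2839/7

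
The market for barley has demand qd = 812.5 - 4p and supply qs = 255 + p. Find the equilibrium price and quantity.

Set qd = qs: 812.5 - 4p = 255 + p.
557.5 = 5p, so p* = 111.5.
q* = 812.5 − 4(111.5) = 366.5.

p* = 111.5, q* = 366.5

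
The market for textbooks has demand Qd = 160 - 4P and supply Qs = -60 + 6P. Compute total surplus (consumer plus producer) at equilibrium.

Total surplus = 1080

Equilibrium: 160 - 4P = -60 + 6P gives P* = 22, Q* = 72.
Demand choke price: P = 40; supply starts at P = 10.
CS = ½(40 − 22)(72) = 648; PS = ½(22 − 10)(72) = 432.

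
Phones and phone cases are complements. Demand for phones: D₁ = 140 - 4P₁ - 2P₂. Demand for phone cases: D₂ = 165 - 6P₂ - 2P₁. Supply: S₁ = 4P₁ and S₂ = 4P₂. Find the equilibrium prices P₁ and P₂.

P₁ = 535/38, P₂ = 260/19

Market 1: 140 - 4P₁ - 2P₂ = 4P₁ → 8P₁ + 2P₂ = 140.
Market 2: 10P₂ + 2P₁ = 165.
Eliminating P₂: 10×(1) − 2×(2) gives 76P₁ = 1070, so P₁ = 535/38.
Back-substitute into (2): P₂ = (165 − 2×535/38) / 10 = 260/19.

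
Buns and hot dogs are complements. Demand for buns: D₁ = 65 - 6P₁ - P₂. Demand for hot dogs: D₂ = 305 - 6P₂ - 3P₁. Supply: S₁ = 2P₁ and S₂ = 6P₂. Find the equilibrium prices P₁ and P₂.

Market 1: 65 - 6P₁ - P₂ = 2P₁ → 8P₁ + P₂ = 65.
Market 2: 12P₂ + 3P₁ = 305.
Eliminating P₂: 12×(1) − 1×(2) gives 93P₁ = 475, so P₁ = 475/93.
Back-substitute into (2): P₂ = (305 − 3×475/93) / 12 = 2245/93.

P₁ = 475/93, P₂ = 2245/93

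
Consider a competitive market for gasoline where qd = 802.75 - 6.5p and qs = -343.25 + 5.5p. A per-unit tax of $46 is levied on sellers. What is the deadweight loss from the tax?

Pre-tax equilibrium: p* = 95.5, q* = 182.
Tax on sellers shifts supply to qs = -343.25 + 5.5(p − 46) = -596.25 + 5.5p.
802.75 - 6.5p = -596.25 + 5.5p gives buyer price pb = 1399/12; sellers receive ps = 1399/12 − 46 = 847/12.
New quantity: q = 802.75 − 6.5(1399/12) = 1079/24.
DWL = ½ × 46 × (182 − 1079/24) = 75647/24.

Deadweight loss = 75647/24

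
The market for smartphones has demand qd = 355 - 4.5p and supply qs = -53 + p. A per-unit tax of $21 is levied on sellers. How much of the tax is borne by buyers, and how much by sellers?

Buyers bear 42/11, sellers bear 189/11

Pre-tax equilibrium: p* = 816/11, q* = 233/11.
Tax on sellers shifts supply to qs = -53 + 1(p − 21) = -74 + p.
355 - 4.5p = -74 + p gives buyer price pb = 78; sellers receive ps = 78 − 21 = 57.
New quantity: q = 355 − 4.5(78) = 4.
Buyer burden = 78 − 816/11 = 42/11; seller burden = 816/11 − 57 = 189/11.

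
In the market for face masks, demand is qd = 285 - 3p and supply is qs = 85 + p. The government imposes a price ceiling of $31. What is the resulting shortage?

Shortage = 76

Equilibrium price would be p* = 50, so the ceiling at 31 binds.
At p = 31: qd = 285 − 3(31) = 192, qs = 85 + 1(31) = 116.
Shortage = 192 − 116 = 76.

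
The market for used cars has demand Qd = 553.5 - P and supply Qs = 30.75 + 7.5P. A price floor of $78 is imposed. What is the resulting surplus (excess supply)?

Equilibrium price would be P* = 61.5, so the floor at 78 binds.
At P = 78: Qd = 475.5, Qs = 615.75.
Surplus = 615.75 − 475.5 = 140.25.

Surplus = 140.25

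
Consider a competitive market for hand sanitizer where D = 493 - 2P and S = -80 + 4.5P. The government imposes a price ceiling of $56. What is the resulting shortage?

Shortage = 209

Equilibrium price would be P* = 1146/13, so the ceiling at 56 binds.
At P = 56: D = 493 − 2(56) = 381, S = -80 + 4.5(56) = 172.
Shortage = 381 − 172 = 209.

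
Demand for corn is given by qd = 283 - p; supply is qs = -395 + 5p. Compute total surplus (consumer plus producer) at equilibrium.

Equilibrium: 283 - p = -395 + 5p gives p* = 113, q* = 170.
Demand choke price: p = 283; supply starts at p = 79.
CS = ½(283 − 113)(170) = 14450; PS = ½(113 − 79)(170) = 2890.

Total surplus = 17340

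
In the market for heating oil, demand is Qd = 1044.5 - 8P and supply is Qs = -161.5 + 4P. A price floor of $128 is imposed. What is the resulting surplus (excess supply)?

Surplus = 330

Equilibrium price would be P* = 100.5, so the floor at 128 binds.
At P = 128: Qd = 20.5, Qs = 350.5.
Surplus = 350.5 − 20.5 = 330.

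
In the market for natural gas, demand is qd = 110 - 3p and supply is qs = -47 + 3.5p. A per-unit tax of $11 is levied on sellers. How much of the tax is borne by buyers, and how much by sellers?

Pre-tax equilibrium: p* = 314/13, q* = 488/13.
Tax on sellers shifts supply to qs = -47 + 3.5(p − 11) = -85.5 + 3.5p.
110 - 3p = -85.5 + 3.5p gives buyer price pb = 391/13; sellers receive ps = 391/13 − 11 = 248/13.
New quantity: q = 110 − 3(391/13) = 257/13.
Buyer burden = 391/13 − 314/13 = 77/13; seller burden = 314/13 − 248/13 = 66/13.

Buyers bear 77/13, sellers bear 66/13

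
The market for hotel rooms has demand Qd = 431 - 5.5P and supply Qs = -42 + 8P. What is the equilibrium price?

P* = 946/27

Set Qd = Qs: 431 - 5.5P = -42 + 8P.
473 = 13.5P, so P* = 946/27.
Q* = 431 − 5.5(946/27) = 6434/27.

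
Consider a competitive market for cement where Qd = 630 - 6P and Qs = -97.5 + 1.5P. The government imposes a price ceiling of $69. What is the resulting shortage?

Shortage = 210

Equilibrium price would be P* = 97, so the ceiling at 69 binds.
At P = 69: Qd = 630 − 6(69) = 216, Qs = -97.5 + 1.5(69) = 6.
Shortage = 216 − 6 = 210.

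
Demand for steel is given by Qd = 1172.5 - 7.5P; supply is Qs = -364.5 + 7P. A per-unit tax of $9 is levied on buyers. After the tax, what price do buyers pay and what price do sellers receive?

Pre-tax equilibrium: P* = 106, Q* = 377.5.
Tax on buyers shifts demand to Qd = 1172.5 − 7.5(P + 9) = 1105 - 7.5P.
1105 - 7.5P = -364.5 + 7P gives seller price Ps = 2939/29; buyers pay Pb = 2939/29 + 9 = 3200/29.
New quantity: Q = 1172.5 − 7.5(3200/29) = 20005/58.

Buyers pay 3200/29, sellers receive 2939/29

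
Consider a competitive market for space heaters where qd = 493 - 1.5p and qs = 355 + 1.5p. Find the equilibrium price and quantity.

p* = 46, q* = 424

Set qd = qs: 493 - 1.5p = 355 + 1.5p.
138 = 3p, so p* = 46.
q* = 493 − 1.5(46) = 424.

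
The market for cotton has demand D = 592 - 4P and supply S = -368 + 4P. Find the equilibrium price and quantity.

P* = 120, Q* = 112

Set D = S: 592 - 4P = -368 + 4P.
960 = 8P, so P* = 120.
Q* = 592 − 4(120) = 112.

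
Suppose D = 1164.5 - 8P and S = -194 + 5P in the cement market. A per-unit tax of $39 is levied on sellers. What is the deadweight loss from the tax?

Deadweight loss = 2340

Pre-tax equilibrium: P* = 104.5, Q* = 328.5.
Tax on sellers shifts supply to S = -194 + 5(P − 39) = -389 + 5P.
1164.5 - 8P = -389 + 5P gives buyer price Pb = 119.5; sellers receive Ps = 119.5 − 39 = 80.5.
New quantity: Q = 1164.5 − 8(119.5) = 208.5.
DWL = ½ × 39 × (328.5 − 208.5) = 2340.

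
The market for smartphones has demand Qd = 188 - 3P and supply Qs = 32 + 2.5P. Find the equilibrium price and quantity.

Set Qd = Qs: 188 - 3P = 32 + 2.5P.
156 = 5.5P, so P* = 312/11.
Q* = 188 − 3(312/11) = 1132/11.

P* = 312/11, Q* = 1132/11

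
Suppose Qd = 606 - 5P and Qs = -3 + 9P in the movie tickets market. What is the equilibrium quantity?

Q* = 388.5

Set Qd = Qs: 606 - 5P = -3 + 9P.
609 = 14P, so P* = 43.5.
Q* = 606 − 5(43.5) = 388.5.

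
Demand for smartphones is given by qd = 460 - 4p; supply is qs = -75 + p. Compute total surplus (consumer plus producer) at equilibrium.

Equilibrium: 460 - 4p = -75 + p gives p* = 107, q* = 32.
Demand choke price: p = 115; supply starts at p = 75.
CS = ½(115 − 107)(32) = 128; PS = ½(107 − 75)(32) = 512.

Total surplus = 640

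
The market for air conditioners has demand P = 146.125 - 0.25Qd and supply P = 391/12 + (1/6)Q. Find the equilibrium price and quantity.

Set the two price expressions equal: 146.125 - 0.25Q = 391/12 + (1/6)Q.
2725/24 = (5/12)Q, so Q* = 272.5.
P* = 146.125 − (0.25)(272.5) = 78.

P* = 78, Q* = 272.5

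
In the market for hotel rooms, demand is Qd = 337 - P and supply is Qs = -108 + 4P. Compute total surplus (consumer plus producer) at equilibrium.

Equilibrium: 337 - P = -108 + 4P gives P* = 89, Q* = 248.
Demand choke price: P = 337; supply starts at P = 27.
CS = ½(337 − 89)(248) = 30752; PS = ½(89 − 27)(248) = 7688.

Total surplus = 38440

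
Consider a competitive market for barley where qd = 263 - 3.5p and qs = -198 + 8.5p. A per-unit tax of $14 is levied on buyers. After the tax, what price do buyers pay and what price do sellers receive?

Buyers pay 145/3, sellers receive 103/3

Pre-tax equilibrium: p* = 461/12, q* = 3085/24.
Tax on buyers shifts demand to qd = 263 − 3.5(p + 14) = 214 - 3.5p.
214 - 3.5p = -198 + 8.5p gives seller price ps = 103/3; buyers pay pb = 103/3 + 14 = 145/3.
New quantity: q = 263 − 3.5(145/3) = 563/6.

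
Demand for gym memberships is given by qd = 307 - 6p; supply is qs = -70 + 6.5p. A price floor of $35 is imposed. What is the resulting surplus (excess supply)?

Equilibrium price would be p* = 30.16, so the floor at 35 binds.
At p = 35: qd = 97, qs = 157.5.
Surplus = 157.5 − 97 = 60.5.

Surplus = 60.5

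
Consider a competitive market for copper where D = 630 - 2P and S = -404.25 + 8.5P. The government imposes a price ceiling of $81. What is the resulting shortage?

Equilibrium price would be P* = 98.5, so the ceiling at 81 binds.
At P = 81: D = 630 − 2(81) = 468, S = -404.25 + 8.5(81) = 284.25.
Shortage = 468 − 284.25 = 183.75.

Shortage = 183.75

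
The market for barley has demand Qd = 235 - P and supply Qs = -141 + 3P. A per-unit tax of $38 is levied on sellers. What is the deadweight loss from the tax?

Deadweight loss = 541.5

Pre-tax equilibrium: P* = 94, Q* = 141.
Tax on sellers shifts supply to Qs = -141 + 3(P − 38) = -255 + 3P.
235 - P = -255 + 3P gives buyer price Pb = 122.5; sellers receive Ps = 122.5 − 38 = 84.5.
New quantity: Q = 235 − 1(122.5) = 112.5.
DWL = ½ × 38 × (141 − 112.5) = 541.5.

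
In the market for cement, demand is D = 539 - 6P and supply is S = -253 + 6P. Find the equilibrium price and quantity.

P* = 66, Q* = 143

Set D = S: 539 - 6P = -253 + 6P.
792 = 12P, so P* = 66.
Q* = 539 − 6(66) = 143.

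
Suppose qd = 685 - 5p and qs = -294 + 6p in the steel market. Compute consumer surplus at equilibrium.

Consumer surplus = 5760

Equilibrium: 685 - 5p = -294 + 6p gives p* = 89, q* = 240.
Demand choke price (qd = 0): p = 137.
CS = ½(137 − 89)(240) = 5760.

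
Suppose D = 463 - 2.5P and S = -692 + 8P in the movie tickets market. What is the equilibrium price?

P* = 110

Set D = S: 463 - 2.5P = -692 + 8P.
1155 = 10.5P, so P* = 110.
Q* = 463 − 2.5(110) = 188.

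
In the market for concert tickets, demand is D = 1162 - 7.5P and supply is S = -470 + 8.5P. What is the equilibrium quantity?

Q* = 397

Set D = S: 1162 - 7.5P = -470 + 8.5P.
1632 = 16P, so P* = 102.
Q* = 1162 − 7.5(102) = 397.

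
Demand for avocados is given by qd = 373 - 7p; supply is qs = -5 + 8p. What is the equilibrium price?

Set qd = qs: 373 - 7p = -5 + 8p.
378 = 15p, so p* = 25.2.
q* = 373 − 7(25.2) = 196.6.

p* = 25.2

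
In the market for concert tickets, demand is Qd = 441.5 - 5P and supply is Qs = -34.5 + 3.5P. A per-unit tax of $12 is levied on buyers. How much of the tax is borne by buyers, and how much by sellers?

Buyers bear 84/17, sellers bear 120/17

Pre-tax equilibrium: P* = 56, Q* = 161.5.
Tax on buyers shifts demand to Qd = 441.5 − 5(P + 12) = 381.5 - 5P.
381.5 - 5P = -34.5 + 3.5P gives seller price Ps = 832/17; buyers pay Pb = 832/17 + 12 = 1036/17.
New quantity: Q = 441.5 − 5(1036/17) = 4651/34.
Buyer burden = 1036/17 − 56 = 84/17; seller burden = 56 − 832/17 = 120/17.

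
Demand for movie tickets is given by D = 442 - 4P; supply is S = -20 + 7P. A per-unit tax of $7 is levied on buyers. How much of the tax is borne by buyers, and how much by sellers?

Pre-tax equilibrium: P* = 42, Q* = 274.
Tax on buyers shifts demand to D = 442 − 4(P + 7) = 414 - 4P.
414 - 4P = -20 + 7P gives seller price Ps = 434/11; buyers pay Pb = 434/11 + 7 = 511/11.
New quantity: Q = 442 − 4(511/11) = 2818/11.
Buyer burden = 511/11 − 42 = 49/11; seller burden = 42 − 434/11 = 28/11.

Buyers bear 49/11, sellers bear 28/11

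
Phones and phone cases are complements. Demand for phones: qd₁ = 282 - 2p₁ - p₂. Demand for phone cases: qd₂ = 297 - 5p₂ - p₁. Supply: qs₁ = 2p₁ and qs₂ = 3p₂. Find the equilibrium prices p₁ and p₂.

Market 1: 282 - 2p₁ - p₂ = 2p₁ → 4p₁ + p₂ = 282.
Market 2: 8p₂ + p₁ = 297.
Eliminating p₂: 8×(1) − 1×(2) gives 31p₁ = 1959, so p₁ = 1959/31.
Back-substitute into (2): p₂ = (297 − 1×1959/31) / 8 = 906/31.

p₁ = 1959/31, p₂ = 906/31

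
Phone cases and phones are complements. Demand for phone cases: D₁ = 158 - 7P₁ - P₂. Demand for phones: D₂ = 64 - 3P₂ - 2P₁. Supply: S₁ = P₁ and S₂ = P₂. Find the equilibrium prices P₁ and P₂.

P₁ = 284/15, P₂ = 98/15

Market 1: 158 - 7P₁ - P₂ = P₁ → 8P₁ + P₂ = 158.
Market 2: 4P₂ + 2P₁ = 64.
Eliminating P₂: 4×(1) − 1×(2) gives 30P₁ = 568, so P₁ = 284/15.
Back-substitute into (2): P₂ = (64 − 2×284/15) / 4 = 98/15.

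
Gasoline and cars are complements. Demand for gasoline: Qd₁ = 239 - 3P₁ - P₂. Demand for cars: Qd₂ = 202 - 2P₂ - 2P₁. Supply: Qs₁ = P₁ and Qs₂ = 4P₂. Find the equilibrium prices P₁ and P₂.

P₁ = 56, P₂ = 15

Market 1: 239 - 3P₁ - P₂ = P₁ → 4P₁ + P₂ = 239.
Market 2: 6P₂ + 2P₁ = 202.
Eliminating P₂: 6×(1) − 1×(2) gives 22P₁ = 1232, so P₁ = 56.
Back-substitute into (2): P₂ = (202 − 2×56) / 6 = 15.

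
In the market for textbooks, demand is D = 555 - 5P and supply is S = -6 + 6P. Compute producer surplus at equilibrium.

Equilibrium: 555 - 5P = -6 + 6P gives P* = 51, Q* = 300.
Supply starts at P = 1 (where S = 0).
PS = ½(51 − 1)(300) = 7500.

Producer surplus = 7500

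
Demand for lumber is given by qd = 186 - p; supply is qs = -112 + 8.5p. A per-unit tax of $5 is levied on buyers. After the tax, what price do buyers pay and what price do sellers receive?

Pre-tax equilibrium: p* = 596/19, q* = 2938/19.
Tax on buyers shifts demand to qd = 186 − 1(p + 5) = 181 - p.
181 - p = -112 + 8.5p gives seller price ps = 586/19; buyers pay pb = 586/19 + 5 = 681/19.
New quantity: q = 186 − 1(681/19) = 2853/19.

Buyers pay 681/19, sellers receive 586/19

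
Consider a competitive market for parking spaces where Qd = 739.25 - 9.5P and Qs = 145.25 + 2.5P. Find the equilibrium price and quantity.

P* = 49.5, Q* = 269

Set Qd = Qs: 739.25 - 9.5P = 145.25 + 2.5P.
594 = 12P, so P* = 49.5.
Q* = 739.25 − 9.5(49.5) = 269.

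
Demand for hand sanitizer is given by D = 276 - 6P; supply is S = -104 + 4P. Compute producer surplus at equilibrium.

Producer surplus = 288

Equilibrium: 276 - 6P = -104 + 4P gives P* = 38, Q* = 48.
Supply starts at P = 26 (where S = 0).
PS = ½(38 − 26)(48) = 288.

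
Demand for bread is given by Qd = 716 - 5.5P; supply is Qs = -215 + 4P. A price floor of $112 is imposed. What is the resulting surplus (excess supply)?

Equilibrium price would be P* = 98, so the floor at 112 binds.
At P = 112: Qd = 100, Qs = 233.
Surplus = 233 − 100 = 133.

Surplus = 133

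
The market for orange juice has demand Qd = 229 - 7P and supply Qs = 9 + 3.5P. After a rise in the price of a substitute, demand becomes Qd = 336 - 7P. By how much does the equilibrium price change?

Original equilibrium: P* = 440/21, Q* = 247/3.
New equilibrium: 336 - 7P = 9 + 3.5P, so 327 = 10.5P and P' = 218/7; Q' = 336 − 7(218/7) = 118.
Change in price: 218/7 − 440/21 = 214/21.

ΔP = 214/21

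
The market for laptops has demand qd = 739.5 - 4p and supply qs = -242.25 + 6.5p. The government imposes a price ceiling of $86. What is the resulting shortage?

Shortage = 78.75

Equilibrium price would be p* = 93.5, so the ceiling at 86 binds.
At p = 86: qd = 739.5 − 4(86) = 395.5, qs = -242.25 + 6.5(86) = 316.75.
Shortage = 395.5 − 316.75 = 78.75.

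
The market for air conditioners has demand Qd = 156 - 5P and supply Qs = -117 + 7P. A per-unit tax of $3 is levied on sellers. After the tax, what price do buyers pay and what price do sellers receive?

Buyers pay $24.5, sellers receive $21.5

Pre-tax equilibrium: P* = 22.75, Q* = 42.25.
Tax on sellers shifts supply to Qs = -117 + 7(P − 3) = -138 + 7P.
156 - 5P = -138 + 7P gives buyer price Pb = 24.5; sellers receive Ps = 24.5 − 3 = 21.5.
New quantity: Q = 156 − 5(24.5) = 33.5.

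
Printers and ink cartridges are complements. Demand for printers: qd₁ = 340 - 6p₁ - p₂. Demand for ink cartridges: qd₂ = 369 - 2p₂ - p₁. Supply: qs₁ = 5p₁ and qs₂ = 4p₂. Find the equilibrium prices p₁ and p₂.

Market 1: 340 - 6p₁ - p₂ = 5p₁ → 11p₁ + p₂ = 340.
Market 2: 6p₂ + p₁ = 369.
Eliminating p₂: 6×(1) − 1×(2) gives 65p₁ = 1671, so p₁ = 1671/65.
Back-substitute into (2): p₂ = (369 − 1×1671/65) / 6 = 3719/65.

p₁ = 1671/65, p₂ = 3719/65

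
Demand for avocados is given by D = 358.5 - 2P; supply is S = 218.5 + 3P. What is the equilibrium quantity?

Q* = 302.5

Set D = S: 358.5 - 2P = 218.5 + 3P.
140 = 5P, so P* = 28.
Q* = 358.5 − 2(28) = 302.5.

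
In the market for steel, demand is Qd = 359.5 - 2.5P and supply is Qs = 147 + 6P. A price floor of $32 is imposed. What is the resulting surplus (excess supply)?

Surplus = 59.5

Equilibrium price would be P* = 25, so the floor at 32 binds.
At P = 32: Qd = 279.5, Qs = 339.
Surplus = 339 − 279.5 = 59.5.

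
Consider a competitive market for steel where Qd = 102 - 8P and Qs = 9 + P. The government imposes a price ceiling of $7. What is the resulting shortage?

Shortage = 30

Equilibrium price would be P* = 31/3, so the ceiling at 7 binds.
At P = 7: Qd = 102 − 8(7) = 46, Qs = 9 + 1(7) = 16.
Shortage = 46 − 16 = 30.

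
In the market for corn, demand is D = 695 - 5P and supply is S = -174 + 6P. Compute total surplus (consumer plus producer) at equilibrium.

Total surplus = 16500

Equilibrium: 695 - 5P = -174 + 6P gives P* = 79, Q* = 300.
Demand choke price: P = 139; supply starts at P = 29.
CS = ½(139 − 79)(300) = 9000; PS = ½(79 − 29)(300) = 7500.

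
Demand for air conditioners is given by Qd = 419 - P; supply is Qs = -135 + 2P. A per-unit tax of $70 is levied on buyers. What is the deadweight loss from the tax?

Deadweight loss = 4900/3

Pre-tax equilibrium: P* = 554/3, Q* = 703/3.
Tax on buyers shifts demand to Qd = 419 − 1(P + 70) = 349 - P.
349 - P = -135 + 2P gives seller price Ps = 484/3; buyers pay Pb = 484/3 + 70 = 694/3.
New quantity: Q = 419 − 1(694/3) = 563/3.
DWL = ½ × 70 × (703/3 − 563/3) = 4900/3.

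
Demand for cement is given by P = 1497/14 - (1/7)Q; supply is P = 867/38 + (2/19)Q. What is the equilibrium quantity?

Set the two price expressions equal: 1497/14 - (1/7)Q = 867/38 + (2/19)Q.
11187/133 = (33/133)Q, so Q* = 339.
P* = 1497/14 − (1/7)(339) = 58.5.

Q* = 339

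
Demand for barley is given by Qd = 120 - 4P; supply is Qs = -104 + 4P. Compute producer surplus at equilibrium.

Producer surplus = 8

Equilibrium: 120 - 4P = -104 + 4P gives P* = 28, Q* = 8.
Supply starts at P = 26 (where Qs = 0).
PS = ½(28 − 26)(8) = 8.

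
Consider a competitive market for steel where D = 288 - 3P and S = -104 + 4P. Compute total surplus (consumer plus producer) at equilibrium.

Total surplus = 4200

Equilibrium: 288 - 3P = -104 + 4P gives P* = 56, Q* = 120.
Demand choke price: P = 96; supply starts at P = 26.
CS = ½(96 − 56)(120) = 2400; PS = ½(56 − 26)(120) = 1800.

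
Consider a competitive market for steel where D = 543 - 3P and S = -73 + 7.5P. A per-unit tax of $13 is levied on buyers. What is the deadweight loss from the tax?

Deadweight loss = 2535/14

Pre-tax equilibrium: P* = 176/3, Q* = 367.
Tax on buyers shifts demand to D = 543 − 3(P + 13) = 504 - 3P.
504 - 3P = -73 + 7.5P gives seller price Ps = 1154/21; buyers pay Pb = 1154/21 + 13 = 1427/21.
New quantity: Q = 543 − 3(1427/21) = 2374/7.
DWL = ½ × 13 × (367 − 2374/7) = 2535/14.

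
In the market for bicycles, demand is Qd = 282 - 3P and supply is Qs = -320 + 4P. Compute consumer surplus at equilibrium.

Equilibrium: 282 - 3P = -320 + 4P gives P* = 86, Q* = 24.
Demand choke price (Qd = 0): P = 94.
CS = ½(94 − 86)(24) = 96.

Consumer surplus = 96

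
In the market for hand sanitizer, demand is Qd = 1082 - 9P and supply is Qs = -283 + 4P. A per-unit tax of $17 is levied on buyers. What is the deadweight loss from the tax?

Pre-tax equilibrium: P* = 105, Q* = 137.
Tax on buyers shifts demand to Qd = 1082 − 9(P + 17) = 929 - 9P.
929 - 9P = -283 + 4P gives seller price Ps = 1212/13; buyers pay Pb = 1212/13 + 17 = 1433/13.
New quantity: Q = 1082 − 9(1433/13) = 1169/13.
DWL = ½ × 17 × (137 − 1169/13) = 5202/13.

Deadweight loss = 5202/13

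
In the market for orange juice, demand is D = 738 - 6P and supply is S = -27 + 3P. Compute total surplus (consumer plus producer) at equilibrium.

Total surplus = 12996

Equilibrium: 738 - 6P = -27 + 3P gives P* = 85, Q* = 228.
Demand choke price: P = 123; supply starts at P = 9.
CS = ½(123 − 85)(228) = 4332; PS = ½(85 − 9)(228) = 8664.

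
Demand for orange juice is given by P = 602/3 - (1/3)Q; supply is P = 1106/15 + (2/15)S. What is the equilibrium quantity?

Set the two price expressions equal: 602/3 - (1/3)Q = 1106/15 + (2/15)Q.
1904/15 = (7/15)Q, so Q* = 272.
P* = 602/3 − (1/3)(272) = 110.

Q* = 272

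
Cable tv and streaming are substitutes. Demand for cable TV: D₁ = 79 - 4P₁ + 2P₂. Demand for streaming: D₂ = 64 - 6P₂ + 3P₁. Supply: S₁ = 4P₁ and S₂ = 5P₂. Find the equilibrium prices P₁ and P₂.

Market 1: 79 - 4P₁ + 2P₂ = 4P₁ → 8P₁ - 2P₂ = 79.
Market 2: 11P₂ - 3P₁ = 64.
Eliminating P₂: 11×(1) + 2×(2) gives 82P₁ = 997, so P₁ = 997/82.
Back-substitute into (2): P₂ = (64 + 3×997/82) / 11 = 749/82.

P₁ = 997/82, P₂ = 749/82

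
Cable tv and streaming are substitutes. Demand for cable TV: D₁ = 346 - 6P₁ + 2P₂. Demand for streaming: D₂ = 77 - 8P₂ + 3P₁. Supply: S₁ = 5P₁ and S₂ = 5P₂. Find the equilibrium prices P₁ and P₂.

P₁ = 4652/137, P₂ = 1885/137

Market 1: 346 - 6P₁ + 2P₂ = 5P₁ → 11P₁ - 2P₂ = 346.
Market 2: 13P₂ - 3P₁ = 77.
Eliminating P₂: 13×(1) + 2×(2) gives 137P₁ = 4652, so P₁ = 4652/137.
Back-substitute into (2): P₂ = (77 + 3×4652/137) / 13 = 1885/137.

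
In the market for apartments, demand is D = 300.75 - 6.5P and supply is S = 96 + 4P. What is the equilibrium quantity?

Q* = 174

Set D = S: 300.75 - 6.5P = 96 + 4P.
204.75 = 10.5P, so P* = 19.5.
Q* = 300.75 − 6.5(19.5) = 174.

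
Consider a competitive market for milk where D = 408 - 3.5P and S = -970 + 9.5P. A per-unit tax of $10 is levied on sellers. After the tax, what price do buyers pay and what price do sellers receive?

Pre-tax equilibrium: P* = 106, Q* = 37.
Tax on sellers shifts supply to S = -970 + 9.5(P − 10) = -1065 + 9.5P.
408 - 3.5P = -1065 + 9.5P gives buyer price Pb = 1473/13; sellers receive Ps = 1473/13 − 10 = 1343/13.
New quantity: Q = 408 − 3.5(1473/13) = 297/26.

Buyers pay 1473/13, sellers receive 1343/13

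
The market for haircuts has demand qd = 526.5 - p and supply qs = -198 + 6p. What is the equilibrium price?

p* = 103.5

Set qd = qs: 526.5 - p = -198 + 6p.
724.5 = 7p, so p* = 103.5.
q* = 526.5 − 1(103.5) = 423.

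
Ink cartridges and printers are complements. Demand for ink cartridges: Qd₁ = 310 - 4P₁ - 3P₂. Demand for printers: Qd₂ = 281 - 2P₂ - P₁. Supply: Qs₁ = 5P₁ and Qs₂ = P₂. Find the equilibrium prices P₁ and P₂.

P₁ = 3.625, P₂ = 2219/24

Market 1: 310 - 4P₁ - 3P₂ = 5P₁ → 9P₁ + 3P₂ = 310.
Market 2: 3P₂ + P₁ = 281.
Eliminating P₂: 3×(1) − 3×(2) gives 24P₁ = 87, so P₁ = 3.625.
Back-substitute into (2): P₂ = (281 − 1×3.625) / 3 = 2219/24.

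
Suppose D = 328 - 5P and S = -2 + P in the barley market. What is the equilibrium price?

Set D = S: 328 - 5P = -2 + P.
330 = 6P, so P* = 55.
Q* = 328 − 5(55) = 53.

P* = 55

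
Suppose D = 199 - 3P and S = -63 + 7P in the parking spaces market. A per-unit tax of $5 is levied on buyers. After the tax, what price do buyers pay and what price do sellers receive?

Pre-tax equilibrium: P* = 26.2, Q* = 120.4.
Tax on buyers shifts demand to D = 199 − 3(P + 5) = 184 - 3P.
184 - 3P = -63 + 7P gives seller price Ps = 24.7; buyers pay Pb = 24.7 + 5 = 29.7.
New quantity: Q = 199 − 3(29.7) = 109.9.

Buyers pay $29.7, sellers receive $24.7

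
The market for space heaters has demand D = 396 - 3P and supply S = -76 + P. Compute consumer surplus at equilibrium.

Consumer surplus = 294

Equilibrium: 396 - 3P = -76 + P gives P* = 118, Q* = 42.
Demand choke price (D = 0): P = 132.
CS = ½(132 − 118)(42) = 294.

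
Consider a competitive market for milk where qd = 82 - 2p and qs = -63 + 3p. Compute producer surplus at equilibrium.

Producer surplus = 96

Equilibrium: 82 - 2p = -63 + 3p gives p* = 29, q* = 24.
Supply starts at p = 21 (where qs = 0).
PS = ½(29 − 21)(24) = 96.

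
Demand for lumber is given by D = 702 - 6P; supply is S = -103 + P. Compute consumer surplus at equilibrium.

Consumer surplus = 12

Equilibrium: 702 - 6P = -103 + P gives P* = 115, Q* = 12.
Demand choke price (D = 0): P = 117.
CS = ½(117 − 115)(12) = 12.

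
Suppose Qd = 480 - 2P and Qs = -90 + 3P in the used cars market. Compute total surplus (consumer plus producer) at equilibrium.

Equilibrium: 480 - 2P = -90 + 3P gives P* = 114, Q* = 252.
Demand choke price: P = 240; supply starts at P = 30.
CS = ½(240 − 114)(252) = 15876; PS = ½(114 − 30)(252) = 10584.

Total surplus = 26460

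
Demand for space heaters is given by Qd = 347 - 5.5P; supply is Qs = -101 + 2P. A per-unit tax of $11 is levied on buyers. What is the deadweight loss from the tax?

Deadweight loss = 1331/15

Pre-tax equilibrium: P* = 896/15, Q* = 277/15.
Tax on buyers shifts demand to Qd = 347 − 5.5(P + 11) = 286.5 - 5.5P.
286.5 - 5.5P = -101 + 2P gives seller price Ps = 155/3; buyers pay Pb = 155/3 + 11 = 188/3.
New quantity: Q = 347 − 5.5(188/3) = 7/3.
DWL = ½ × 11 × (277/15 − 7/3) = 1331/15.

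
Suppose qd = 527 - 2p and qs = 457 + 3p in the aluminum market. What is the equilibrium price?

Set qd = qs: 527 - 2p = 457 + 3p.
70 = 5p, so p* = 14.
q* = 527 − 2(14) = 499.

p* = 14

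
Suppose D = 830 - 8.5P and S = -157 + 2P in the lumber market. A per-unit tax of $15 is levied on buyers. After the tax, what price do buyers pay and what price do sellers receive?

Buyers pay 678/7, sellers receive 573/7

Pre-tax equilibrium: P* = 94, Q* = 31.
Tax on buyers shifts demand to D = 830 − 8.5(P + 15) = 702.5 - 8.5P.
702.5 - 8.5P = -157 + 2P gives seller price Ps = 573/7; buyers pay Pb = 573/7 + 15 = 678/7.
New quantity: Q = 830 − 8.5(678/7) = 47/7.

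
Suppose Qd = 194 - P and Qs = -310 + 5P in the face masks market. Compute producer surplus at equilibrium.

Producer surplus = 1210

Equilibrium: 194 - P = -310 + 5P gives P* = 84, Q* = 110.
Supply starts at P = 62 (where Qs = 0).
PS = ½(84 − 62)(110) = 1210.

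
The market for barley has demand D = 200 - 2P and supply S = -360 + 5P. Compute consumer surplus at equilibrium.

Equilibrium: 200 - 2P = -360 + 5P gives P* = 80, Q* = 40.
Demand choke price (D = 0): P = 100.
CS = ½(100 − 80)(40) = 400.

Consumer surplus = 400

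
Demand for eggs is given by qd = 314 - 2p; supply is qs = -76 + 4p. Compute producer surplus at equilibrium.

Producer surplus = 4232

Equilibrium: 314 - 2p = -76 + 4p gives p* = 65, q* = 184.
Supply starts at p = 19 (where qs = 0).
PS = ½(65 − 19)(184) = 4232.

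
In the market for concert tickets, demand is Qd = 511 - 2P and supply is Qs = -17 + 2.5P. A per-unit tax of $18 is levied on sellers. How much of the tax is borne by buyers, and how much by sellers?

Pre-tax equilibrium: P* = 352/3, Q* = 829/3.
Tax on sellers shifts supply to Qs = -17 + 2.5(P − 18) = -62 + 2.5P.
511 - 2P = -62 + 2.5P gives buyer price Pb = 382/3; sellers receive Ps = 382/3 − 18 = 328/3.
New quantity: Q = 511 − 2(382/3) = 769/3.
Buyer burden = 382/3 − 352/3 = 10; seller burden = 352/3 − 328/3 = 8.

Buyers bear $10, sellers bear $8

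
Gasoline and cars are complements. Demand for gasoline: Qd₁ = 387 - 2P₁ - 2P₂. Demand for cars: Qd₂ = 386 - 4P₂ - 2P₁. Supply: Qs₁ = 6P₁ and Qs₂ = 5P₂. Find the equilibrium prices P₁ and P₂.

Market 1: 387 - 2P₁ - 2P₂ = 6P₁ → 8P₁ + 2P₂ = 387.
Market 2: 9P₂ + 2P₁ = 386.
Eliminating P₂: 9×(1) − 2×(2) gives 68P₁ = 2711, so P₁ = 2711/68.
Back-substitute into (2): P₂ = (386 − 2×2711/68) / 9 = 1157/34.

P₁ = 2711/68, P₂ = 1157/34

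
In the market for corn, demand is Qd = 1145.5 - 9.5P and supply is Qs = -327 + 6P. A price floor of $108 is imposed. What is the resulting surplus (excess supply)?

Equilibrium price would be P* = 95, so the floor at 108 binds.
At P = 108: Qd = 119.5, Qs = 321.
Surplus = 321 − 119.5 = 201.5.

Surplus = 201.5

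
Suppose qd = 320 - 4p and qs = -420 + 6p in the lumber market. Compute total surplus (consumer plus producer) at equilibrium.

Total surplus = 120

Equilibrium: 320 - 4p = -420 + 6p gives p* = 74, q* = 24.
Demand choke price: p = 80; supply starts at p = 70.
CS = ½(80 − 74)(24) = 72; PS = ½(74 − 70)(24) = 48.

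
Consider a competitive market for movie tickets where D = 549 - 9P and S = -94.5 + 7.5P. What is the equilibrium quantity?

Set D = S: 549 - 9P = -94.5 + 7.5P.
643.5 = 16.5P, so P* = 39.
Q* = 549 − 9(39) = 198.

Q* = 198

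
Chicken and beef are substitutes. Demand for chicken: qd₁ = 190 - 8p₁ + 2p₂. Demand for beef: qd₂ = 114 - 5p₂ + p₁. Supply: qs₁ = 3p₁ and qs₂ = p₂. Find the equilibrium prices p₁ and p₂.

Market 1: 190 - 8p₁ + 2p₂ = 3p₁ → 11p₁ - 2p₂ = 190.
Market 2: 6p₂ - p₁ = 114.
Eliminating p₂: 6×(1) + 2×(2) gives 64p₁ = 1368, so p₁ = 21.375.
Back-substitute into (2): p₂ = (114 + 1×21.375) / 6 = 22.5625.

p₁ = 21.375, p₂ = 22.5625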